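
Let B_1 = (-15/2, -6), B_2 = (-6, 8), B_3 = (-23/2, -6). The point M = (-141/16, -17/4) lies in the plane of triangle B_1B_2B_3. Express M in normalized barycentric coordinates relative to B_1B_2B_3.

(1/2, 1/8, 3/8)

Signed area of the reference triangle: [B_1B_2B_3] = ½·((-15/2)·(8−(-6)) + (-6)·(-6−(-6)) + (-23/2)·(-6−8)) = ½·(-105 + 0 + 161) = 28.
[MB_2B_3] = ½·((-141/16)·(8−(-6)) + (-6)·(-6−(-17/4)) + (-23/2)·(-17/4−8)) = ½·(-987/8 + 21/2 + 1127/8) = 14, so the B_1-coordinate is 14/28 = 1/2.
[B_1MB_3] = ½·((-15/2)·(-17/4−(-6)) + (-141/16)·(-6−(-6)) + (-23/2)·(-6−(-17/4))) = ½·(-105/8 + 0 + 161/8) = 7/2, so the B_2-coordinate is 1/8.
[B_1B_2M] = ½·((-15/2)·(8−(-17/4)) + (-6)·(-17/4−(-6)) + (-141/16)·(-6−8)) = ½·(-735/8 − 21/2 + 987/8) = 21/2, so the B_3-coordinate is 3/8.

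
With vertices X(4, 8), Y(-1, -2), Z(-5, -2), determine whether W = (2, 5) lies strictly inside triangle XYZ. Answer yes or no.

Barycentric coordinates of W: (7/10, 7/40, 1/8).
The three coordinates are positive, positive, positive; a point is interior exactly when all three are positive.

yes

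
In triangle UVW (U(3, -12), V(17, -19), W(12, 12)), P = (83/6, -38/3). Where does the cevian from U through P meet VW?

Barycentric coordinates of P with respect to UVW: (1/6, 2/3, 1/6).
On side VW the U-coordinate is zero; dropping P's U-weight 1/6 and renormalizing the remaining 2/3 : 1/6 gives weights 4/5, 1/5 on V, W.
Q = (4/5)·(17, -19) + (1/5)·(12, 12) = (16, -64/5).

(16, -64/5)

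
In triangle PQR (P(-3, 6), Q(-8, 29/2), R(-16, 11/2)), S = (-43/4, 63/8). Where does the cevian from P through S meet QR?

Barycentric coordinates of S with respect to PQR: (1/4, 1/4, 1/2).
On side QR the P-coordinate is zero; dropping S's P-weight 1/4 and renormalizing the remaining 1/4 : 1/2 gives weights 1/3, 2/3 on Q, R.
T = (1/3)·(-8, 29/2) + (2/3)·(-16, 11/2) = (-40/3, 17/2).

(-40/3, 17/2)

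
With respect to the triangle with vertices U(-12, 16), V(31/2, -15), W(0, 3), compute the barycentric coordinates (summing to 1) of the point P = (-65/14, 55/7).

Signed area of the reference triangle: [UVW] = ½·((-12)·(-15−3) + (31/2)·(3−16) + 0·(16−(-15))) = ½·(216 − 403/2 + 0) = 29/4.
[PVW] = ½·((-65/14)·(-15−3) + (31/2)·(3−(55/7)) + 0·(55/7−(-15))) = ½·(585/7 − 527/7 + 0) = 29/7, so the U-coordinate is (29/7)/(29/4) = 4/7.
[UPW] = ½·((-12)·(55/7−3) + (-65/14)·(3−16) + 0·(16−(55/7))) = ½·(-408/7 + 845/14 + 0) = 29/28, so the V-coordinate is 1/7.
[UVP] = ½·((-12)·(-15−(55/7)) + (31/2)·(55/7−16) + (-65/14)·(16−(-15))) = ½·(1920/7 − 1767/14 − 2015/14) = 29/14, so the W-coordinate is 2/7.

(4/7, 1/7, 2/7)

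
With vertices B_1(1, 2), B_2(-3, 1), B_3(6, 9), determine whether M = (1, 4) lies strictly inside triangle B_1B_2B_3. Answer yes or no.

Barycentric coordinates of M: (5/23, 10/23, 8/23).
The three coordinates are positive, positive, positive; a point is interior exactly when all three are positive.

yes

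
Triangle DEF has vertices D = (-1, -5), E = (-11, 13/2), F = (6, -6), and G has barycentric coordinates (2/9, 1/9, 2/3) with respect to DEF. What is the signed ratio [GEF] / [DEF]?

The signed ratio [GEF]/[DEF] equals the barycentric coordinate of G at vertex D, which is 2/9.

2/9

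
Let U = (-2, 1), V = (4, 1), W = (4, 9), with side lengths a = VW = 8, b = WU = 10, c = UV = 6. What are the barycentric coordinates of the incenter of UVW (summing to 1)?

(1/3, 5/12, 1/4)

The incenter has barycentric coordinates proportional to the opposite side lengths: (8 : 10 : 6).
Normalizing by 8+10+6 = 24 gives (1/3, 5/12, 1/4).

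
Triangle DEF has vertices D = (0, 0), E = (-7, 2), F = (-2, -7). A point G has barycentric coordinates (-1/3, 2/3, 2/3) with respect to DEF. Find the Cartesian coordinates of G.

(-6, -10/3)

G = (-1/3)·D + (2/3)·E + (2/3)·F.
x-coordinate: (-1/3)·0 + (2/3)·(-7) + (2/3)·(-2) = -6.
y-coordinate: (-1/3)·0 + (2/3)·2 + (2/3)·(-7) = -10/3.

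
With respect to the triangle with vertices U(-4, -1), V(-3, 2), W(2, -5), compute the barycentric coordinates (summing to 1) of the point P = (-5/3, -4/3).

Signed area of the reference triangle: [UVW] = ½·((-4)·(2−(-5)) + (-3)·(-5−(-1)) + 2·(-1−2)) = ½·(-28 + 12 − 6) = -11.
[PVW] = ½·((-5/3)·(2−(-5)) + (-3)·(-5−(-4/3)) + 2·(-4/3−2)) = ½·(-35/3 + 11 − 20/3) = -11/3, so the U-coordinate is (-11/3)/(-11) = 1/3.
[UPW] = ½·((-4)·(-4/3−(-5)) + (-5/3)·(-5−(-1)) + 2·(-1−(-4/3))) = ½·(-44/3 + 20/3 + 2/3) = -11/3, so the V-coordinate is 1/3.
[UVP] = ½·((-4)·(2−(-4/3)) + (-3)·(-4/3−(-1)) + (-5/3)·(-1−2)) = ½·(-40/3 + 1 + 5) = -11/3, so the W-coordinate is 1/3.
Check: 1/3 + 1/3 + 1/3 = 1.

(1/3, 1/3, 1/3)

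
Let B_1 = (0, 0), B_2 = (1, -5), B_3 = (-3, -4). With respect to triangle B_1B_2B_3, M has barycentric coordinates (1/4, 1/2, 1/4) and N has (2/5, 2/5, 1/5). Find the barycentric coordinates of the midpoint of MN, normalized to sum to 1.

Since both coordinate triples sum to 1, the midpoint's barycentrics are the componentwise average.
(1/4+2/5)/2 = 13/40; similarly 9/20 and 9/40.

(13/40, 9/20, 9/40)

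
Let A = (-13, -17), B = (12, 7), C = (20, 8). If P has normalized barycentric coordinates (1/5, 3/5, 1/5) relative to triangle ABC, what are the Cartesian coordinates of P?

(43/5, 12/5)

P = (1/5)·A + (3/5)·B + (1/5)·C.
x-coordinate: (1/5)·(-13) + (3/5)·12 + (1/5)·20 = 43/5.
y-coordinate: (1/5)·(-17) + (3/5)·7 + (1/5)·8 = 12/5.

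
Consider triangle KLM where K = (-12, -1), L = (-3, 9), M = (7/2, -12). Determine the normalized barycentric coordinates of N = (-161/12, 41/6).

Signed area of the reference triangle: [KLM] = ½·((-12)·(9−(-12)) + (-3)·(-12−(-1)) + (7/2)·(-1−9)) = ½·(-252 + 33 − 35) = -127.
[NLM] = ½·((-161/12)·(9−(-12)) + (-3)·(-12−(41/6)) + (7/2)·(41/6−9)) = ½·(-1127/4 + 113/2 − 91/12) = -1397/12, so the K-coordinate is (-1397/12)/(-127) = 11/12.
[KNM] = ½·((-12)·(41/6−(-12)) + (-161/12)·(-12−(-1)) + (7/2)·(-1−(41/6))) = ½·(-226 + 1771/12 − 329/12) = -635/12, so the L-coordinate is 5/12.
[KLN] = ½·((-12)·(9−(41/6)) + (-3)·(41/6−(-1)) + (-161/12)·(-1−9)) = ½·(-26 − 47/2 + 805/6) = 127/3, so the M-coordinate is -1/3.

(11/12, 5/12, -1/3)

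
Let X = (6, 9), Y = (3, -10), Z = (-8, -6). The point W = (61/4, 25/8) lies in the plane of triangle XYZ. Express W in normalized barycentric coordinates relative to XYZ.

(7/8, 1, -7/8)

Signed area of the reference triangle: [XYZ] = ½·(6·(-10−(-6)) + 3·(-6−9) + (-8)·(9−(-10))) = ½·(-24 − 45 − 152) = -221/2.
[WYZ] = ½·((61/4)·(-10−(-6)) + 3·(-6−(25/8)) + (-8)·(25/8−(-10))) = ½·(-61 − 219/8 − 105) = -1547/16, so the X-coordinate is (-1547/16)/(-221/2) = 7/8.
[XWZ] = ½·(6·(25/8−(-6)) + (61/4)·(-6−9) + (-8)·(9−(25/8))) = ½·(219/4 − 915/4 − 47) = -221/2, so the Y-coordinate is 1.
[XYW] = ½·(6·(-10−(25/8)) + 3·(25/8−9) + (61/4)·(9−(-10))) = ½·(-315/4 − 141/8 + 1159/4) = 1547/16, so the Z-coordinate is -7/8.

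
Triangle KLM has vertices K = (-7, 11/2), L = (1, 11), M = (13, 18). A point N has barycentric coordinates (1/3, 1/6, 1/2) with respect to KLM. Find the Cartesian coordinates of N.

N = (1/3)·K + (1/6)·L + (1/2)·M.
x-coordinate: (1/3)·(-7) + (1/6)·1 + (1/2)·13 = 13/3.
y-coordinate: (1/3)·(11/2) + (1/6)·11 + (1/2)·18 = 38/3.

(13/3, 38/3)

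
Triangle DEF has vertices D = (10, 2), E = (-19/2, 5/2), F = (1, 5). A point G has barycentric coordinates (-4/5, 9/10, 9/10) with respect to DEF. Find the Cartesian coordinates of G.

G = (-4/5)·D + (9/10)·E + (9/10)·F.
x-coordinate: (-4/5)·10 + (9/10)·(-19/2) + (9/10)·1 = -313/20.
y-coordinate: (-4/5)·2 + (9/10)·(5/2) + (9/10)·5 = 103/20.

(-313/20, 103/20)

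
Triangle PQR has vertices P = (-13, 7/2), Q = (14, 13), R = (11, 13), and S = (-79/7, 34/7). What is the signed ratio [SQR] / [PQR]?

6/7

[PQR] = ½·((-13)·(13−13) + 14·(13−(7/2)) + 11·(7/2−13)) = ½·(0 + 133 − 209/2) = 57/4.
[SQR] = ½·((-79/7)·(13−13) + 14·(13−(34/7)) + 11·(34/7−13)) = ½·(0 + 114 − 627/7) = 171/14, so the ratio is (171/14)/(57/4) = 6/7.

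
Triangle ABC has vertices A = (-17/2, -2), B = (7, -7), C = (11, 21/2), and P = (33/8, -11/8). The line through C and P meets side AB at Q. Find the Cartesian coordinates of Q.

Barycentric coordinates of P with respect to ABC: (1/4, 1/2, 1/4).
On side AB the C-coordinate is zero; dropping P's C-weight 1/4 and renormalizing the remaining 1/4 : 1/2 gives weights 1/3, 2/3 on A, B.
Q = (1/3)·(-17/2, -2) + (2/3)·(7, -7) = (11/6, -16/3).

(11/6, -16/3)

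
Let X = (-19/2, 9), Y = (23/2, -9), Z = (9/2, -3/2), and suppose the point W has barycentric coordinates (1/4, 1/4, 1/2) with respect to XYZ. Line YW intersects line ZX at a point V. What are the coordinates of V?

Line YW meets ZX where the Y-coordinate vanishes; zeroing W's Y-weight and renormalizing leaves Z, X-weights 1/2 : 1/4 → (2/3, 1/3).
So V = (2/3)·Z + (1/3)·X = (-1/6, 2).

(-1/6, 2)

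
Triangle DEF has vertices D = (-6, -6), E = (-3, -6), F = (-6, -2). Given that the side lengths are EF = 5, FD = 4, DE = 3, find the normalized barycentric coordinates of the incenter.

(5/12, 1/3, 1/4)

The incenter has barycentric coordinates proportional to the opposite side lengths: (5 : 4 : 3).
Normalizing by 5+4+3 = 12 gives (5/12, 1/3, 1/4).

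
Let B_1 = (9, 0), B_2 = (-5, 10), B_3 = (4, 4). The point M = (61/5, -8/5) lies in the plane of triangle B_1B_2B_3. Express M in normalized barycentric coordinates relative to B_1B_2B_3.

(1/5, -4/5, 8/5)

Signed area of the reference triangle: [B_1B_2B_3] = ½·(9·(10−4) + (-5)·(4−0) + 4·(0−10)) = ½·(54 − 20 − 40) = -3.
[MB_2B_3] = ½·((61/5)·(10−4) + (-5)·(4−(-8/5)) + 4·(-8/5−10)) = ½·(366/5 − 28 − 232/5) = -3/5, so the B_1-coordinate is (-3/5)/(-3) = 1/5.
[B_1MB_3] = ½·(9·(-8/5−4) + (61/5)·(4−0) + 4·(0−(-8/5))) = ½·(-252/5 + 244/5 + 32/5) = 12/5, so the B_2-coordinate is -4/5.
[B_1B_2M] = ½·(9·(10−(-8/5)) + (-5)·(-8/5−0) + (61/5)·(0−10)) = ½·(522/5 + 8 − 122) = -24/5, so the B_3-coordinate is 8/5.
Check: 1/5 − 4/5 + 8/5 = 1.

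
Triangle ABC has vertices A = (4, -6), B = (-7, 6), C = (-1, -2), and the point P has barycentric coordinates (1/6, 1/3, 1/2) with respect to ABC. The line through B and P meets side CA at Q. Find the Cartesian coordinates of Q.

(1/4, -3)

Line BP meets CA where the B-coordinate vanishes; zeroing P's B-weight and renormalizing leaves C, A-weights 1/2 : 1/6 → (3/4, 1/4).
So Q = (3/4)·C + (1/4)·A = (1/4, -3).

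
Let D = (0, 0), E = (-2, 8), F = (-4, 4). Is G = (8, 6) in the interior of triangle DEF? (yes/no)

no

Barycentric coordinates of G: (11/6, 7/3, -19/6).
The three coordinates are positive, positive, negative; a point is interior exactly when all three are positive.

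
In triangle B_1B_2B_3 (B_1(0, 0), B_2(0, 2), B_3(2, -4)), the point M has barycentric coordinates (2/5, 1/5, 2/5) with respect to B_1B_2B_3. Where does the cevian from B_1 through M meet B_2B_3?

Line B_1M meets B_2B_3 where the B_1-coordinate vanishes; zeroing M's B_1-weight and renormalizing leaves B_2, B_3-weights 1/5 : 2/5 → (1/3, 2/3).
So N = (1/3)·B_2 + (2/3)·B_3 = (4/3, -2).

(4/3, -2)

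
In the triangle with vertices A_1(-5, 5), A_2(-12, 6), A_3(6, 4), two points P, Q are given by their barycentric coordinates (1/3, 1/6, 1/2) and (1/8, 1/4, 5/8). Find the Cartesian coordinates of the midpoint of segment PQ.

(-13/48, 223/48)

Barycentric coordinates of the midpoint are the average: (11/48, 5/24, 9/16).
Converting: (11/48)·A_1 + (5/24)·A_2 + (9/16)·A_3 = (-13/48, 223/48).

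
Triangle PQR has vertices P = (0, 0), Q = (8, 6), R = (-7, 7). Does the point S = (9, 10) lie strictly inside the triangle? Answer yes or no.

no

Barycentric coordinates of S: (-61/98, 19/14, 13/49).
The three coordinates are negative, positive, positive; a point is interior exactly when all three are positive.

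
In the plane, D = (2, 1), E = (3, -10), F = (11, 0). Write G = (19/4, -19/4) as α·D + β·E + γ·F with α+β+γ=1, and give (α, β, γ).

Signed area of the reference triangle: [DEF] = ½·(2·(-10−0) + 3·(0−1) + 11·(1−(-10))) = ½·(-20 − 3 + 121) = 49.
[GEF] = ½·((19/4)·(-10−0) + 3·(0−(-19/4)) + 11·(-19/4−(-10))) = ½·(-95/2 + 57/4 + 231/4) = 49/4, so the D-coordinate is (49/4)/49 = 1/4.
[DGF] = ½·(2·(-19/4−0) + (19/4)·(0−1) + 11·(1−(-19/4))) = ½·(-19/2 − 19/4 + 253/4) = 49/2, so the E-coordinate is 1/2.
[DEG] = ½·(2·(-10−(-19/4)) + 3·(-19/4−1) + (19/4)·(1−(-10))) = ½·(-21/2 − 69/4 + 209/4) = 49/4, so the F-coordinate is 1/4.
Check: 1/4 + 1/2 + 1/4 = 1.

(1/4, 1/2, 1/4)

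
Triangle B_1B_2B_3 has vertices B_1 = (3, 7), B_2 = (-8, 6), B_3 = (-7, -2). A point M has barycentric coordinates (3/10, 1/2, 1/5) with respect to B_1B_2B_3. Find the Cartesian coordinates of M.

(-9/2, 47/10)

M = (3/10)·B_1 + (1/2)·B_2 + (1/5)·B_3.
x-coordinate: (3/10)·3 + (1/2)·(-8) + (1/5)·(-7) = -9/2.
y-coordinate: (3/10)·7 + (1/2)·6 + (1/5)·(-2) = 47/10.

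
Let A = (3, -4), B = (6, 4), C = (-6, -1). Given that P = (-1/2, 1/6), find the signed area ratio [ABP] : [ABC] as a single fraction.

1/2

[ABC] = ½·(3·(4−(-1)) + 6·(-1−(-4)) + (-6)·(-4−4)) = ½·(15 + 18 + 48) = 81/2.
[ABP] = ½·(3·(4−(1/6)) + 6·(1/6−(-4)) + (-1/2)·(-4−4)) = ½·(23/2 + 25 + 4) = 81/4, so the ratio is (81/4)/(81/2) = 1/2.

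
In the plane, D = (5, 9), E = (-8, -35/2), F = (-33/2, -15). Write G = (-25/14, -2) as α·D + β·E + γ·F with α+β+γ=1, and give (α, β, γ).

Signed area of the reference triangle: [DEF] = ½·(5·(-35/2−(-15)) + (-8)·(-15−9) + (-33/2)·(9−(-35/2))) = ½·(-25/2 + 192 − 1749/4) = -1031/8.
[GEF] = ½·((-25/14)·(-35/2−(-15)) + (-8)·(-15−(-2)) + (-33/2)·(-2−(-35/2))) = ½·(125/28 + 104 − 1023/4) = -1031/14, so the D-coordinate is (-1031/14)/(-1031/8) = 4/7.
[DGF] = ½·(5·(-2−(-15)) + (-25/14)·(-15−9) + (-33/2)·(9−(-2))) = ½·(65 + 300/7 − 363/2) = -1031/28, so the E-coordinate is 2/7.
[DEG] = ½·(5·(-35/2−(-2)) + (-8)·(-2−9) + (-25/14)·(9−(-35/2))) = ½·(-155/2 + 88 − 1325/28) = -1031/56, so the F-coordinate is 1/7.
Check: 4/7 + 2/7 + 1/7 = 1.

(4/7, 2/7, 1/7)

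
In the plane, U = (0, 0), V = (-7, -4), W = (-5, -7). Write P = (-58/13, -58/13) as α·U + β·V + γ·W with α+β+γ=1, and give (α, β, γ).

Signed area of the reference triangle: [UVW] = ½·(0·(-4−(-7)) + (-7)·(-7−0) + (-5)·(0−(-4))) = ½·(0 + 49 − 20) = 29/2.
[PVW] = ½·((-58/13)·(-4−(-7)) + (-7)·(-7−(-58/13)) + (-5)·(-58/13−(-4))) = ½·(-174/13 + 231/13 + 30/13) = 87/26, so the U-coordinate is (87/26)/(29/2) = 3/13.
[UPW] = ½·(0·(-58/13−(-7)) + (-58/13)·(-7−0) + (-5)·(0−(-58/13))) = ½·(0 + 406/13 − 290/13) = 58/13, so the V-coordinate is 4/13.
[UVP] = ½·(0·(-4−(-58/13)) + (-7)·(-58/13−0) + (-58/13)·(0−(-4))) = ½·(0 + 406/13 − 232/13) = 87/13, so the W-coordinate is 6/13.

(3/13, 4/13, 6/13)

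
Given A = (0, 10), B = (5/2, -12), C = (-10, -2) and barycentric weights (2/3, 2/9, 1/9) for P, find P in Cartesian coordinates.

P = (2/3)·A + (2/9)·B + (1/9)·C.
x-coordinate: (2/3)·0 + (2/9)·(5/2) + (1/9)·(-10) = -5/9.
y-coordinate: (2/3)·10 + (2/9)·(-12) + (1/9)·(-2) = 34/9.

(-5/9, 34/9)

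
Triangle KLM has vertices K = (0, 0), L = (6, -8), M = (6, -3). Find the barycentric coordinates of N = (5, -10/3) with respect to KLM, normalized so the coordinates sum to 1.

Signed area of the reference triangle: [KLM] = ½·(0·(-8−(-3)) + 6·(-3−0) + 6·(0−(-8))) = ½·(0 − 18 + 48) = 15.
[NLM] = ½·(5·(-8−(-3)) + 6·(-3−(-10/3)) + 6·(-10/3−(-8))) = ½·(-25 + 2 + 28) = 5/2, so the K-coordinate is (5/2)/15 = 1/6.
[KNM] = ½·(0·(-10/3−(-3)) + 5·(-3−0) + 6·(0−(-10/3))) = ½·(0 − 15 + 20) = 5/2, so the L-coordinate is 1/6.
[KLN] = ½·(0·(-8−(-10/3)) + 6·(-10/3−0) + 5·(0−(-8))) = ½·(0 − 20 + 40) = 10, so the M-coordinate is 2/3.
Check: 1/6 + 1/6 + 2/3 = 1.

(1/6, 1/6, 2/3)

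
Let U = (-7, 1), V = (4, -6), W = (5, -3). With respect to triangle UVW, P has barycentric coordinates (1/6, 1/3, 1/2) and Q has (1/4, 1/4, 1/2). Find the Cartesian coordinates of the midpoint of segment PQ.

(53/24, -73/24)

Barycentric coordinates of the midpoint are the average: (5/24, 7/24, 1/2).
Converting: (5/24)·U + (7/24)·V + (1/2)·W = (53/24, -73/24).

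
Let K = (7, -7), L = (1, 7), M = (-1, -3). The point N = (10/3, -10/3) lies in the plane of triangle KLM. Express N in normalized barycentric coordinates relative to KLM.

Signed area of the reference triangle: [KLM] = ½·(7·(7−(-3)) + 1·(-3−(-7)) + (-1)·(-7−7)) = ½·(70 + 4 + 14) = 44.
[NLM] = ½·((10/3)·(7−(-3)) + 1·(-3−(-10/3)) + (-1)·(-10/3−7)) = ½·(100/3 + 1/3 + 31/3) = 22, so the K-coordinate is 22/44 = 1/2.
[KNM] = ½·(7·(-10/3−(-3)) + (10/3)·(-3−(-7)) + (-1)·(-7−(-10/3))) = ½·(-7/3 + 40/3 + 11/3) = 22/3, so the L-coordinate is 1/6.
[KLN] = ½·(7·(7−(-10/3)) + 1·(-10/3−(-7)) + (10/3)·(-7−7)) = ½·(217/3 + 11/3 − 140/3) = 44/3, so the M-coordinate is 1/3.
Check: 1/2 + 1/6 + 1/3 = 1.

(1/2, 1/6, 1/3)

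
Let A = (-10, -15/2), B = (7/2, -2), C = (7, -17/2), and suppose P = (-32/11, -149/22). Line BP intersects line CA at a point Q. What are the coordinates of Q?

Barycentric coordinates of P with respect to ABC: (6/11, 2/11, 3/11).
On side CA the B-coordinate is zero; dropping P's B-weight 2/11 and renormalizing the remaining 3/11 : 6/11 gives weights 1/3, 2/3 on C, A.
Q = (1/3)·(7, -17/2) + (2/3)·(-10, -15/2) = (-13/3, -47/6).

(-13/3, -47/6)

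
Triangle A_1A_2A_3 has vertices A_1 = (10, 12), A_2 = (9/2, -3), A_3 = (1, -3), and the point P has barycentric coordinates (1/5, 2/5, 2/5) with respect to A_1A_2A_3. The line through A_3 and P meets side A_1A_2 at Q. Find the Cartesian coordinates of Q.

(19/3, 2)

Line A_3P meets A_1A_2 where the A_3-coordinate vanishes; zeroing P's A_3-weight and renormalizing leaves A_1, A_2-weights 1/5 : 2/5 → (1/3, 2/3).
So Q = (1/3)·A_1 + (2/3)·A_2 = (19/3, 2).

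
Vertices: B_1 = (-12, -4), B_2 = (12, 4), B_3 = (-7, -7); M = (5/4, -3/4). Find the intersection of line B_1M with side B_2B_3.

Barycentric coordinates of M with respect to B_1B_2B_3: (1/4, 1/2, 1/4).
On side B_2B_3 the B_1-coordinate is zero; dropping M's B_1-weight 1/4 and renormalizing the remaining 1/2 : 1/4 gives weights 2/3, 1/3 on B_2, B_3.
N = (2/3)·(12, 4) + (1/3)·(-7, -7) = (17/3, 1/3).

(17/3, 1/3)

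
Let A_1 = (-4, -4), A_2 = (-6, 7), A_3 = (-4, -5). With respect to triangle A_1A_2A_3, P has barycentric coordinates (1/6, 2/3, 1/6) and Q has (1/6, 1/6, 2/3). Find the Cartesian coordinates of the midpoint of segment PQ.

Barycentric coordinates of the midpoint are the average: (1/6, 5/12, 5/12).
Converting: (1/6)·A_1 + (5/12)·A_2 + (5/12)·A_3 = (-29/6, 1/6).

(-29/6, 1/6)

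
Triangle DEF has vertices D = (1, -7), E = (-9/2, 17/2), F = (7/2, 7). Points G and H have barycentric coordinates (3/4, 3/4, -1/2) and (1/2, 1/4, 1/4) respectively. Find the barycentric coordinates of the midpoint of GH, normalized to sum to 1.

(5/8, 1/2, -1/8)

Since both coordinate triples sum to 1, the midpoint's barycentrics are the componentwise average.
(3/4+1/2)/2 = 5/8; similarly 1/2 and -1/8.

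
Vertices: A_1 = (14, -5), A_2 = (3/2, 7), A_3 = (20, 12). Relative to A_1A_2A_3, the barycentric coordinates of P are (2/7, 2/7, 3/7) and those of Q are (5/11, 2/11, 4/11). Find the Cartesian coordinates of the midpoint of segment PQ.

Barycentric coordinates of the midpoint are the average: (57/154, 18/77, 61/154).
Converting: (57/154)·A_1 + (18/77)·A_2 + (61/154)·A_3 = (148/11, 699/154).

(148/11, 699/154)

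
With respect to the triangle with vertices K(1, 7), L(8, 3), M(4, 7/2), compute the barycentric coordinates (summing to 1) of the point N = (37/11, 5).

(5/11, 2/11, 4/11)

Signed area of the reference triangle: [KLM] = ½·(1·(3−(7/2)) + 8·(7/2−7) + 4·(7−3)) = ½·(-1/2 − 28 + 16) = -25/4.
[NLM] = ½·((37/11)·(3−(7/2)) + 8·(7/2−5) + 4·(5−3)) = ½·(-37/22 − 12 + 8) = -125/44, so the K-coordinate is (-125/44)/(-25/4) = 5/11.
[KNM] = ½·(1·(5−(7/2)) + (37/11)·(7/2−7) + 4·(7−5)) = ½·(3/2 − 259/22 + 8) = -25/22, so the L-coordinate is 2/11.
[KLN] = ½·(1·(3−5) + 8·(5−7) + (37/11)·(7−3)) = ½·(-2 − 16 + 148/11) = -25/11, so the M-coordinate is 4/11.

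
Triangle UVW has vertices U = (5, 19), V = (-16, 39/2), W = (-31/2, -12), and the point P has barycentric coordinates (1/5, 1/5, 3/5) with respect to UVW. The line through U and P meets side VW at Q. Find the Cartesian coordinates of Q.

Line UP meets VW where the U-coordinate vanishes; zeroing P's U-weight and renormalizing leaves V, W-weights 1/5 : 3/5 → (1/4, 3/4).
So Q = (1/4)·V + (3/4)·W = (-125/8, -33/8).

(-125/8, -33/8)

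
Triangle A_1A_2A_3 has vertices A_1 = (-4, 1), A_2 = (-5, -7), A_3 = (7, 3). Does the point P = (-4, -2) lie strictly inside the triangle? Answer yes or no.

yes

Barycentric coordinates of P: (25/43, 33/86, 3/86).
The three coordinates are positive, positive, positive; a point is interior exactly when all three are positive.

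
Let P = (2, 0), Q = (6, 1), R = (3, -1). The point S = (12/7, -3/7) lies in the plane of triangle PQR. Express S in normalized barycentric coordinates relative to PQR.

Signed area of the reference triangle: [PQR] = ½·(2·(1−(-1)) + 6·(-1−0) + 3·(0−1)) = ½·(4 − 6 − 3) = -5/2.
[SQR] = ½·((12/7)·(1−(-1)) + 6·(-1−(-3/7)) + 3·(-3/7−1)) = ½·(24/7 − 24/7 − 30/7) = -15/7, so the P-coordinate is (-15/7)/(-5/2) = 6/7.
[PSR] = ½·(2·(-3/7−(-1)) + (12/7)·(-1−0) + 3·(0−(-3/7))) = ½·(8/7 − 12/7 + 9/7) = 5/14, so the Q-coordinate is -1/7.
[PQS] = ½·(2·(1−(-3/7)) + 6·(-3/7−0) + (12/7)·(0−1)) = ½·(20/7 − 18/7 − 12/7) = -5/7, so the R-coordinate is 2/7.

(6/7, -1/7, 2/7)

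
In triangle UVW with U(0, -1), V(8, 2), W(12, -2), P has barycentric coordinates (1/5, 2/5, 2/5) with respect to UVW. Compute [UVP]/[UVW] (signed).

2/5

The signed ratio [UVP]/[UVW] equals the barycentric coordinate of P at vertex W, which is 2/5.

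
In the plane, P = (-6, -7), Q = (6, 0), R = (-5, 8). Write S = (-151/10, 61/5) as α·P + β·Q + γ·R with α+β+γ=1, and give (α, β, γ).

Signed area of the reference triangle: [PQR] = ½·((-6)·(0−8) + 6·(8−(-7)) + (-5)·(-7−0)) = ½·(48 + 90 + 35) = 173/2.
[SQR] = ½·((-151/10)·(0−8) + 6·(8−(61/5)) + (-5)·(61/5−0)) = ½·(604/5 − 126/5 − 61) = 173/10, so the P-coordinate is (173/10)/(173/2) = 1/5.
[PSR] = ½·((-6)·(61/5−8) + (-151/10)·(8−(-7)) + (-5)·(-7−(61/5))) = ½·(-126/5 − 453/2 + 96) = -1557/20, so the Q-coordinate is -9/10.
[PQS] = ½·((-6)·(0−(61/5)) + 6·(61/5−(-7)) + (-151/10)·(-7−0)) = ½·(366/5 + 576/5 + 1057/10) = 2941/20, so the R-coordinate is 17/10.

(1/5, -9/10, 17/10)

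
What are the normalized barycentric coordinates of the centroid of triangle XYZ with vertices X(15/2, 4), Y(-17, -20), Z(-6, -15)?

(1/3, 1/3, 1/3)

The centroid is the average of the vertices, so each weight is 1/3.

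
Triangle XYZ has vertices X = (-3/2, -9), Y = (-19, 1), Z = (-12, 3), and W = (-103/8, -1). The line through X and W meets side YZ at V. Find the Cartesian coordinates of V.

Barycentric coordinates of W with respect to XYZ: (1/4, 1/2, 1/4).
On side YZ the X-coordinate is zero; dropping W's X-weight 1/4 and renormalizing the remaining 1/2 : 1/4 gives weights 2/3, 1/3 on Y, Z.
V = (2/3)·(-19, 1) + (1/3)·(-12, 3) = (-50/3, 5/3).

(-50/3, 5/3)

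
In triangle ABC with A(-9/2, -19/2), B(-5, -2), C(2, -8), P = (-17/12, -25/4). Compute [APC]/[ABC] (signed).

[ABC] = ½·((-9/2)·(-2−(-8)) + (-5)·(-8−(-19/2)) + 2·(-19/2−(-2))) = ½·(-27 − 15/2 − 15) = -99/4.
[APC] = ½·((-9/2)·(-25/4−(-8)) + (-17/12)·(-8−(-19/2)) + 2·(-19/2−(-25/4))) = ½·(-63/8 − 17/8 − 13/2) = -33/4, so the ratio is (-33/4)/(-99/4) = 1/3.

1/3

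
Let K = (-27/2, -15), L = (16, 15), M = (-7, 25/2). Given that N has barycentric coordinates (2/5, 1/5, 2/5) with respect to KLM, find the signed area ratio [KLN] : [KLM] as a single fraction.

The signed ratio [KLN]/[KLM] equals the barycentric coordinate of N at vertex M, which is 2/5.

2/5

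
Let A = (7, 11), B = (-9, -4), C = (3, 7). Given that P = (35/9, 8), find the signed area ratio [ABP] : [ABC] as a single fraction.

1/3

[ABC] = ½·(7·(-4−7) + (-9)·(7−11) + 3·(11−(-4))) = ½·(-77 + 36 + 45) = 2.
[ABP] = ½·(7·(-4−8) + (-9)·(8−11) + (35/9)·(11−(-4))) = ½·(-84 + 27 + 175/3) = 2/3, so the ratio is (2/3)/2 = 1/3.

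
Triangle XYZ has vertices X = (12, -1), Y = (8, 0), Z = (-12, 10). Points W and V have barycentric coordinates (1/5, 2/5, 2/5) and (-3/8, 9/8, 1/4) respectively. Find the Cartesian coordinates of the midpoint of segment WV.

Barycentric coordinates of the midpoint are the average: (-7/80, 61/80, 13/40).
Converting: (-7/80)·X + (61/80)·Y + (13/40)·Z = (23/20, 267/80).

(23/20, 267/80)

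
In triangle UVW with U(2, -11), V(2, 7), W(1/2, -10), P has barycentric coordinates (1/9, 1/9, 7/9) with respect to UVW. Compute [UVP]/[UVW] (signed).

7/9

The signed ratio [UVP]/[UVW] equals the barycentric coordinate of P at vertex W, which is 7/9.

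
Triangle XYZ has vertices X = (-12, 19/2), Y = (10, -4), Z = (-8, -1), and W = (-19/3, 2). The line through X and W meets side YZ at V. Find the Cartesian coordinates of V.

Barycentric coordinates of W with respect to XYZ: (1/3, 1/6, 1/2).
On side YZ the X-coordinate is zero; dropping W's X-weight 1/3 and renormalizing the remaining 1/6 : 1/2 gives weights 1/4, 3/4 on Y, Z.
V = (1/4)·(10, -4) + (3/4)·(-8, -1) = (-7/2, -7/4).

(-7/2, -7/4)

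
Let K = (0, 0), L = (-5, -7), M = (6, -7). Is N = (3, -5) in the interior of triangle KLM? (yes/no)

yes

Barycentric coordinates of N: (2/7, 9/77, 46/77).
The three coordinates are positive, positive, positive; a point is interior exactly when all three are positive.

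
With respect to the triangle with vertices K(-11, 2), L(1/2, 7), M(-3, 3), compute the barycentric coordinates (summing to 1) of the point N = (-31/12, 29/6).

Signed area of the reference triangle: [KLM] = ½·((-11)·(7−3) + (1/2)·(3−2) + (-3)·(2−7)) = ½·(-44 + 1/2 + 15) = -57/4.
[NLM] = ½·((-31/12)·(7−3) + (1/2)·(3−(29/6)) + (-3)·(29/6−7)) = ½·(-31/3 − 11/12 + 13/2) = -19/8, so the K-coordinate is (-19/8)/(-57/4) = 1/6.
[KNM] = ½·((-11)·(29/6−3) + (-31/12)·(3−2) + (-3)·(2−(29/6))) = ½·(-121/6 − 31/12 + 17/2) = -57/8, so the L-coordinate is 1/2.
[KLN] = ½·((-11)·(7−(29/6)) + (1/2)·(29/6−2) + (-31/12)·(2−7)) = ½·(-143/6 + 17/12 + 155/12) = -19/4, so the M-coordinate is 1/3.

(1/6, 1/2, 1/3)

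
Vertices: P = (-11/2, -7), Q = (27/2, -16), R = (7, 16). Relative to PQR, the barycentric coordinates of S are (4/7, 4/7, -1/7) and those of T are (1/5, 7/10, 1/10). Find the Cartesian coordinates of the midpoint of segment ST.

Barycentric coordinates of the midpoint are the average: (27/70, 89/140, -3/140).
Converting: (27/70)·P + (89/140)·Q + (-3/140)·R = (1767/280, -185/14).

(1767/280, -185/14)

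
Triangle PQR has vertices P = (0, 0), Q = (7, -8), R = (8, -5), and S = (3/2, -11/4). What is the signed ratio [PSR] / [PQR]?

[PQR] = ½·(0·(-8−(-5)) + 7·(-5−0) + 8·(0−(-8))) = ½·(0 − 35 + 64) = 29/2.
[PSR] = ½·(0·(-11/4−(-5)) + (3/2)·(-5−0) + 8·(0−(-11/4))) = ½·(0 − 15/2 + 22) = 29/4, so the ratio is (29/4)/(29/2) = 1/2.

1/2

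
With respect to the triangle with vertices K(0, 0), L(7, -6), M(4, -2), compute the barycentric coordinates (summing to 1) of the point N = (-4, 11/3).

Signed area of the reference triangle: [KLM] = ½·(0·(-6−(-2)) + 7·(-2−0) + 4·(0−(-6))) = ½·(0 − 14 + 24) = 5.
[NLM] = ½·((-4)·(-6−(-2)) + 7·(-2−(11/3)) + 4·(11/3−(-6))) = ½·(16 − 119/3 + 116/3) = 15/2, so the K-coordinate is (15/2)/5 = 3/2.
[KNM] = ½·(0·(11/3−(-2)) + (-4)·(-2−0) + 4·(0−(11/3))) = ½·(0 + 8 − 44/3) = -10/3, so the L-coordinate is -2/3.
[KLN] = ½·(0·(-6−(11/3)) + 7·(11/3−0) + (-4)·(0−(-6))) = ½·(0 + 77/3 − 24) = 5/6, so the M-coordinate is 1/6.
Check: 3/2 − 2/3 + 1/6 = 1.

(3/2, -2/3, 1/6)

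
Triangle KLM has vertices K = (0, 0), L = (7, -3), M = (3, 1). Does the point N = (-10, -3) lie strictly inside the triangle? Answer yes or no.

Barycentric coordinates of N: (17/4, -1/16, -51/16).
The three coordinates are positive, negative, negative; a point is interior exactly when all three are positive.

no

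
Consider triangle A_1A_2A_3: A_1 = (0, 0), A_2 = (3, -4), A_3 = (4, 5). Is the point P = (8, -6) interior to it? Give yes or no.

Barycentric coordinates of P: (-47/31, 64/31, 14/31).
The three coordinates are negative, positive, positive; a point is interior exactly when all three are positive.

no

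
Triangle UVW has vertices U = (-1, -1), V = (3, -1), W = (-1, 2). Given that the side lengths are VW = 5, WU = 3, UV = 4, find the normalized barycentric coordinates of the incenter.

(5/12, 1/4, 1/3)

The incenter has barycentric coordinates proportional to the opposite side lengths: (5 : 3 : 4).
Normalizing by 5+3+4 = 12 gives (5/12, 1/4, 1/3).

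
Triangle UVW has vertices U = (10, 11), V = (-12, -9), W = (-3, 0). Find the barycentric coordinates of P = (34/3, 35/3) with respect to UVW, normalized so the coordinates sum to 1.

(4/3, 1/3, -2/3)

Signed area of the reference triangle: [UVW] = ½·(10·(-9−0) + (-12)·(0−11) + (-3)·(11−(-9))) = ½·(-90 + 132 − 60) = -9.
[PVW] = ½·((34/3)·(-9−0) + (-12)·(0−(35/3)) + (-3)·(35/3−(-9))) = ½·(-102 + 140 − 62) = -12, so the U-coordinate is (-12)/(-9) = 4/3.
[UPW] = ½·(10·(35/3−0) + (34/3)·(0−11) + (-3)·(11−(35/3))) = ½·(350/3 − 374/3 + 2) = -3, so the V-coordinate is 1/3.
[UVP] = ½·(10·(-9−(35/3)) + (-12)·(35/3−11) + (34/3)·(11−(-9))) = ½·(-620/3 − 8 + 680/3) = 6, so the W-coordinate is -2/3.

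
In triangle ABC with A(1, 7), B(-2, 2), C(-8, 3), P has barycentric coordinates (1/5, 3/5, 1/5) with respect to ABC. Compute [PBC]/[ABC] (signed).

The signed ratio [PBC]/[ABC] equals the barycentric coordinate of P at vertex A, which is 1/5.

1/5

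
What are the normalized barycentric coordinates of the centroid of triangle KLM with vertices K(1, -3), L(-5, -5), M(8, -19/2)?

The centroid is the average of the vertices, so each weight is 1/3.

(1/3, 1/3, 1/3)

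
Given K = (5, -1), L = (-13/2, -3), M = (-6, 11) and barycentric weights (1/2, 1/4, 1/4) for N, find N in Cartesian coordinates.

N = (1/2)·K + (1/4)·L + (1/4)·M.
x-coordinate: (1/2)·5 + (1/4)·(-13/2) + (1/4)·(-6) = -5/8.
y-coordinate: (1/2)·(-1) + (1/4)·(-3) + (1/4)·11 = 3/2.

(-5/8, 3/2)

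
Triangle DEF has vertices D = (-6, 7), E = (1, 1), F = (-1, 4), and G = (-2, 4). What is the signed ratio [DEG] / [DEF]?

[DEF] = ½·((-6)·(1−4) + 1·(4−7) + (-1)·(7−1)) = ½·(18 − 3 − 6) = 9/2.
[DEG] = ½·((-6)·(1−4) + 1·(4−7) + (-2)·(7−1)) = ½·(18 − 3 − 12) = 3/2, so the ratio is (3/2)/(9/2) = 1/3.

1/3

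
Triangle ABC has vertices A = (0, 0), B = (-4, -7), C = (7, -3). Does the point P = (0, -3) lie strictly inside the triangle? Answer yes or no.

yes

Barycentric coordinates of P: (28/61, 21/61, 12/61).
The three coordinates are positive, positive, positive; a point is interior exactly when all three are positive.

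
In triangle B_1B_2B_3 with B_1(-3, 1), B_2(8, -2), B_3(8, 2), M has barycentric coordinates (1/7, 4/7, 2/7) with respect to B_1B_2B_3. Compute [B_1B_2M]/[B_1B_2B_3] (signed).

The signed ratio [B_1B_2M]/[B_1B_2B_3] equals the barycentric coordinate of M at vertex B_3, which is 2/7.

2/7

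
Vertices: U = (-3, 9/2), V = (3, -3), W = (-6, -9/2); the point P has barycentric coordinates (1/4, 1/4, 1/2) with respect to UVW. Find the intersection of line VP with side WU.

(-5, -3/2)

Line VP meets WU where the V-coordinate vanishes; zeroing P's V-weight and renormalizing leaves W, U-weights 1/2 : 1/4 → (2/3, 1/3).
So Q = (2/3)·W + (1/3)·U = (-5, -3/2).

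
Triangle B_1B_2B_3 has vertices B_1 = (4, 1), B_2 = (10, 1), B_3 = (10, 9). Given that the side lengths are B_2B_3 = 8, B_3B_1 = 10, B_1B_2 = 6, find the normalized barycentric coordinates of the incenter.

(1/3, 5/12, 1/4)

The incenter has barycentric coordinates proportional to the opposite side lengths: (8 : 10 : 6).
Normalizing by 8+10+6 = 24 gives (1/3, 5/12, 1/4).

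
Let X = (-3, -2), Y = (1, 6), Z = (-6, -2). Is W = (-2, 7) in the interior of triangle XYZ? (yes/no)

Barycentric coordinates of W: (-31/24, 9/8, 7/6).
The three coordinates are negative, positive, positive; a point is interior exactly when all three are positive.

no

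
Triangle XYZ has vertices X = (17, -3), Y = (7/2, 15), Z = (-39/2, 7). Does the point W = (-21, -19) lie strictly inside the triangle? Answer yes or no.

no

Barycentric coordinates of W: (293/261, -482/261, 50/29).
The three coordinates are positive, negative, positive; a point is interior exactly when all three are positive.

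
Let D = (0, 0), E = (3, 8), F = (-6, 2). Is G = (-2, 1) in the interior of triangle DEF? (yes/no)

Barycentric coordinates of G: (11/18, 1/27, 19/54).
The three coordinates are positive, positive, positive; a point is interior exactly when all three are positive.

yes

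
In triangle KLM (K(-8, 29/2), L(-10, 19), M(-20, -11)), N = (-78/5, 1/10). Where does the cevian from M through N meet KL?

(-9, 67/4)

Barycentric coordinates of N with respect to KLM: (1/5, 1/5, 3/5).
On side KL the M-coordinate is zero; dropping N's M-weight 3/5 and renormalizing the remaining 1/5 : 1/5 gives weights 1/2, 1/2 on K, L.
J = (1/2)·(-8, 29/2) + (1/2)·(-10, 19) = (-9, 67/4).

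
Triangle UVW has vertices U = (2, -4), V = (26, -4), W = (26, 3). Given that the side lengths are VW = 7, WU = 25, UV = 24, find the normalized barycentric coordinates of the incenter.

(1/8, 25/56, 3/7)

The incenter has barycentric coordinates proportional to the opposite side lengths: (7 : 25 : 24).
Normalizing by 7+25+24 = 56 gives (1/8, 25/56, 3/7).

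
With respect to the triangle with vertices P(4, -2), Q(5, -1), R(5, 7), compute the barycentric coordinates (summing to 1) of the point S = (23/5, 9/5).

Signed area of the reference triangle: [PQR] = ½·(4·(-1−7) + 5·(7−(-2)) + 5·(-2−(-1))) = ½·(-32 + 45 − 5) = 4.
[SQR] = ½·((23/5)·(-1−7) + 5·(7−(9/5)) + 5·(9/5−(-1))) = ½·(-184/5 + 26 + 14) = 8/5, so the P-coordinate is (8/5)/4 = 2/5.
[PSR] = ½·(4·(9/5−7) + (23/5)·(7−(-2)) + 5·(-2−(9/5))) = ½·(-104/5 + 207/5 − 19) = 4/5, so the Q-coordinate is 1/5.
[PQS] = ½·(4·(-1−(9/5)) + 5·(9/5−(-2)) + (23/5)·(-2−(-1))) = ½·(-56/5 + 19 − 23/5) = 8/5, so the R-coordinate is 2/5.
Check: 2/5 + 1/5 + 2/5 = 1.

(2/5, 1/5, 2/5)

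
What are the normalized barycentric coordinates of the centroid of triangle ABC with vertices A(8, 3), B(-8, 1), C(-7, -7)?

The centroid is the average of the vertices, so each weight is 1/3.

(1/3, 1/3, 1/3)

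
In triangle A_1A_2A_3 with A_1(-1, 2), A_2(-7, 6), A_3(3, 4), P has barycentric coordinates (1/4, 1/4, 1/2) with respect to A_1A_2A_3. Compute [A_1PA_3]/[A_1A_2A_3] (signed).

The signed ratio [A_1PA_3]/[A_1A_2A_3] equals the barycentric coordinate of P at vertex A_2, which is 1/4.

1/4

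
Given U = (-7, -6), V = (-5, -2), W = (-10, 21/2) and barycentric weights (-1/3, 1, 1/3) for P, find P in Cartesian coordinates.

P = (-1/3)·U + 1·V + (1/3)·W.
x-coordinate: (-1/3)·(-7) + 1·(-5) + (1/3)·(-10) = -6.
y-coordinate: (-1/3)·(-6) + 1·(-2) + (1/3)·(21/2) = 7/2.

(-6, 7/2)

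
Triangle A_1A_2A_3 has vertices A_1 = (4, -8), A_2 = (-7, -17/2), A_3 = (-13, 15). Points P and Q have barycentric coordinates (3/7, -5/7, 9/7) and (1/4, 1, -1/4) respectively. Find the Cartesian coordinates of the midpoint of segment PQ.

Barycentric coordinates of the midpoint are the average: (19/56, 1/7, 29/56).
Converting: (19/56)·A_1 + (1/7)·A_2 + (29/56)·A_3 = (-51/8, 215/56).

(-51/8, 215/56)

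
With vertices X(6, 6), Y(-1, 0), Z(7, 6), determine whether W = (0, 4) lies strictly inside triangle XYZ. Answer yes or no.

no

Barycentric coordinates of W: (13/3, 1/3, -11/3).
The three coordinates are positive, positive, negative; a point is interior exactly when all three are positive.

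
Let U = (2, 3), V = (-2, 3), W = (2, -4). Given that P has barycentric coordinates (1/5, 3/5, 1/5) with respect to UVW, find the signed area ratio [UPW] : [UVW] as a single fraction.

3/5

The signed ratio [UPW]/[UVW] equals the barycentric coordinate of P at vertex V, which is 3/5.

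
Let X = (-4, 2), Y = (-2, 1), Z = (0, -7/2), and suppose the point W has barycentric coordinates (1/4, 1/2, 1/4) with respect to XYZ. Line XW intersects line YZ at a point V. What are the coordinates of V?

Line XW meets YZ where the X-coordinate vanishes; zeroing W's X-weight and renormalizing leaves Y, Z-weights 1/2 : 1/4 → (2/3, 1/3).
So V = (2/3)·Y + (1/3)·Z = (-4/3, -1/2).

(-4/3, -1/2)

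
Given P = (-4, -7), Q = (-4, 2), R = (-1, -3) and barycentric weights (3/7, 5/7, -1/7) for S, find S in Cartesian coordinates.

S = (3/7)·P + (5/7)·Q + (-1/7)·R.
x-coordinate: (3/7)·(-4) + (5/7)·(-4) + (-1/7)·(-1) = -31/7.
y-coordinate: (3/7)·(-7) + (5/7)·2 + (-1/7)·(-3) = -8/7.

(-31/7, -8/7)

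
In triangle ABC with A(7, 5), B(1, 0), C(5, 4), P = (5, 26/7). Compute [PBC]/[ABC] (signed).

[ABC] = ½·(7·(0−4) + 1·(4−5) + 5·(5−0)) = ½·(-28 − 1 + 25) = -2.
[PBC] = ½·(5·(0−4) + 1·(4−(26/7)) + 5·(26/7−0)) = ½·(-20 + 2/7 + 130/7) = -4/7, so the ratio is (-4/7)/(-2) = 2/7.

2/7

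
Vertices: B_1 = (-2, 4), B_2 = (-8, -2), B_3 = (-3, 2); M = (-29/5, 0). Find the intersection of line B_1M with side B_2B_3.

Barycentric coordinates of M with respect to B_1B_2B_3: (1/5, 3/5, 1/5).
On side B_2B_3 the B_1-coordinate is zero; dropping M's B_1-weight 1/5 and renormalizing the remaining 3/5 : 1/5 gives weights 3/4, 1/4 on B_2, B_3.
N = (3/4)·(-8, -2) + (1/4)·(-3, 2) = (-27/4, -1).

(-27/4, -1)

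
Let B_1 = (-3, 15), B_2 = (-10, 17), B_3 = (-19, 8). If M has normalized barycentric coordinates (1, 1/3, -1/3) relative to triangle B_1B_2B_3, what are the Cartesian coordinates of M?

M = 1·B_1 + (1/3)·B_2 + (-1/3)·B_3.
x-coordinate: 1·(-3) + (1/3)·(-10) + (-1/3)·(-19) = 0.
y-coordinate: 1·15 + (1/3)·17 + (-1/3)·8 = 18.

(0, 18)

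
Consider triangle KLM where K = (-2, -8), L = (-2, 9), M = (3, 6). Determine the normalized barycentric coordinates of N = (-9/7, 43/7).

Signed area of the reference triangle: [KLM] = ½·((-2)·(9−6) + (-2)·(6−(-8)) + 3·(-8−9)) = ½·(-6 − 28 − 51) = -85/2.
[NLM] = ½·((-9/7)·(9−6) + (-2)·(6−(43/7)) + 3·(43/7−9)) = ½·(-27/7 + 2/7 − 60/7) = -85/14, so the K-coordinate is (-85/14)/(-85/2) = 1/7.
[KNM] = ½·((-2)·(43/7−6) + (-9/7)·(6−(-8)) + 3·(-8−(43/7))) = ½·(-2/7 − 18 − 297/7) = -425/14, so the L-coordinate is 5/7.
[KLN] = ½·((-2)·(9−(43/7)) + (-2)·(43/7−(-8)) + (-9/7)·(-8−9)) = ½·(-40/7 − 198/7 + 153/7) = -85/14, so the M-coordinate is 1/7.
Check: 1/7 + 5/7 + 1/7 = 1.

(1/7, 5/7, 1/7)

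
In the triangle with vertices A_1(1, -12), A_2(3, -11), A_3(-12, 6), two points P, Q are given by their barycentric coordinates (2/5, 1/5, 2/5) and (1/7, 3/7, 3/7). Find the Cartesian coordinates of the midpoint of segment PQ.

(-263/70, -148/35)

Barycentric coordinates of the midpoint are the average: (19/70, 11/35, 29/70).
Converting: (19/70)·A_1 + (11/35)·A_2 + (29/70)·A_3 = (-263/70, -148/35).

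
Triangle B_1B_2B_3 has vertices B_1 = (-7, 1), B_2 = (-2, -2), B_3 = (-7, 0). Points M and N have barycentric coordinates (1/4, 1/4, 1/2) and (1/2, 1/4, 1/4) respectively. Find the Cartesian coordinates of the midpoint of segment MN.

Barycentric coordinates of the midpoint are the average: (3/8, 1/4, 3/8).
Converting: (3/8)·B_1 + (1/4)·B_2 + (3/8)·B_3 = (-23/4, -1/8).

(-23/4, -1/8)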